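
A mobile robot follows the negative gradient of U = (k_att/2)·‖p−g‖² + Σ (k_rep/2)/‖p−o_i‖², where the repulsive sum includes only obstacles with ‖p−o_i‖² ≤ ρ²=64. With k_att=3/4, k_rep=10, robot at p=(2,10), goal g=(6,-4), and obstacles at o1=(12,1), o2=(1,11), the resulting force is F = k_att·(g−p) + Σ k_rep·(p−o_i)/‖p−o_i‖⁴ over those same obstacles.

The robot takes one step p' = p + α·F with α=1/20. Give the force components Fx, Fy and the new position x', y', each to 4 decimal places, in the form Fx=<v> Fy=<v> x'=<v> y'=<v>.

Fx=5.5000 Fy=-13.0000 x'=2.2750 y'=9.3500

F_att = 3/4·(g−p) = 3/4·(4,-14) = (3.0000,-10.5000)
o1: d²=181 > ρ²=64 → inactive
o2: d²=2 ≤ ρ²=64; F_rep = 10·(1,-1)/2² = (2.5000,-2.5000)
F = F_att + ΣF_rep = (5.5000,-13.0000)
p' = p + 1/20·F = (2.2750,9.3500)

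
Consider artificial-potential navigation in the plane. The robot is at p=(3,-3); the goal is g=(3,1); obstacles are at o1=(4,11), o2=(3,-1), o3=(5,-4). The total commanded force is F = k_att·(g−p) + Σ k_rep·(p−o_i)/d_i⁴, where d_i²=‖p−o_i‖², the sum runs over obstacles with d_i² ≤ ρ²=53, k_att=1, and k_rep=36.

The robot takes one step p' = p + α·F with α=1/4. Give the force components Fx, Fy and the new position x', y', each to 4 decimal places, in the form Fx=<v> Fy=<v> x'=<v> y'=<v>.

F_att = 1·(g−p) = 1·(0,4) = (0.0000,4.0000)
o1: d²=197 > ρ²=53 → inactive
o2: d²=4 ≤ ρ²=53; F_rep = 36·(0,-2)/4² = (0.0000,-4.5000)
o3: d²=5 ≤ ρ²=53; F_rep = 36·(-2,1)/5² = (-2.8800,1.4400)
F = F_att + ΣF_rep = (-2.8800,0.9400)
p' = p + 1/4·F = (2.2800,-2.7650)

Fx=-2.8800 Fy=0.9400 x'=2.2800 y'=-2.7650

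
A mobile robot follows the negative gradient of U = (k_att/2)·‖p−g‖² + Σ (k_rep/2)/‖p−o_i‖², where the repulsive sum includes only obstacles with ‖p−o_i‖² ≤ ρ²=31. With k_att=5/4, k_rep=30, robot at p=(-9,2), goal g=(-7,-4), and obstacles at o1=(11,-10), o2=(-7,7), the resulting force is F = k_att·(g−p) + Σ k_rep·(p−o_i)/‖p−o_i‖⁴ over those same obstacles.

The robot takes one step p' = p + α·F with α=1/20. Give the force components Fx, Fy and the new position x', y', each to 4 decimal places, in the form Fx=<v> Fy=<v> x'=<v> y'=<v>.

Fx=2.4287 Fy=-7.6784 x'=-8.8786 y'=1.6161

F_att = 5/4·(g−p) = 5/4·(2,-6) = (2.5000,-7.5000)
o1: d²=544 > ρ²=31 → inactive
o2: d²=29 ≤ ρ²=31; F_rep = 30·(-2,-5)/29² = (-0.0713,-0.1784)
F = F_att + ΣF_rep = (2.4287,-7.6784)
p' = p + 1/20·F = (-8.8786,1.6161)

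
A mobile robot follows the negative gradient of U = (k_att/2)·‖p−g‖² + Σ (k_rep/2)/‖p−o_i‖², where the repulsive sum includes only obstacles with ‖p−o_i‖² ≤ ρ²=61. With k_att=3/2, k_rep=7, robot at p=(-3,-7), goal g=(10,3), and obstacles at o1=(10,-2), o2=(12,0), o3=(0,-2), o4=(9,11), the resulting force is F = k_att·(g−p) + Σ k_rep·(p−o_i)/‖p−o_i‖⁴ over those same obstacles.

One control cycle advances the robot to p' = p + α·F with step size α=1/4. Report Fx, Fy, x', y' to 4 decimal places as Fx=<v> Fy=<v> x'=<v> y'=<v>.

Fx=19.4818 Fy=14.9697 x'=1.8705 y'=-3.2576

F_att = 3/2·(g−p) = 3/2·(13,10) = (19.5000,15.0000)
o1: d²=194 > ρ²=61 → inactive
o2: d²=274 > ρ²=61 → inactive
o3: d²=34 ≤ ρ²=61; F_rep = 7·(-3,-5)/34² = (-0.0182,-0.0303)
o4: d²=468 > ρ²=61 → inactive
F = F_att + ΣF_rep = (19.4818,14.9697)
p' = p + 1/4·F = (1.8705,-3.2576)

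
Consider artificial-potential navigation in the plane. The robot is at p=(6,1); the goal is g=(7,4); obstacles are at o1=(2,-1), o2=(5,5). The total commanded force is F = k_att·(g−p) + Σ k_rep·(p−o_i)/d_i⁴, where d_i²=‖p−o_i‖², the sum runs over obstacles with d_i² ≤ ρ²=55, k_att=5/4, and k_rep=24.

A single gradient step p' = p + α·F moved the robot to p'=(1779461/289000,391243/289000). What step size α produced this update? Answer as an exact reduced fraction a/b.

F_att = 5/4·(g−p) = 5/4·(1,3) = (1.2500,3.7500)
o1: d²=20 ≤ ρ²=55; F_rep = 24·(4,2)/20² = (0.2400,0.1200)
o2: d²=17 ≤ ρ²=55; F_rep = 24·(1,-4)/17² = (0.0830,-0.3322)
F = F_att + ΣF_rep = (1.5730,3.5378)
Δp = p'−p = (0.1573,0.3538); α = Δx/Fx = (45461/289000) / (45461/28900) = 1/10
check: Δy/Fy = (102243/289000) / (102243/28900) = 1/10 ✓

α = 1/10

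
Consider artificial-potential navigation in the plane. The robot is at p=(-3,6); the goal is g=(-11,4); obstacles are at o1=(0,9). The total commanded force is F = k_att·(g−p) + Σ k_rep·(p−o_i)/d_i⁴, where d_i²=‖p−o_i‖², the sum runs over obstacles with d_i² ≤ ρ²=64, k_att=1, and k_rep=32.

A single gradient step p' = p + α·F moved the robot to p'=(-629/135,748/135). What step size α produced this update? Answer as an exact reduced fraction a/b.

F_att = 1·(g−p) = 1·(-8,-2) = (-8.0000,-2.0000)
o1: d²=18 ≤ ρ²=64; F_rep = 32·(-3,-3)/18² = (-0.2963,-0.2963)
F = F_att + ΣF_rep = (-8.2963,-2.2963)
Δp = p'−p = (-1.6593,-0.4593); α = Δx/Fx = (-224/135) / (-224/27) = 1/5
check: Δy/Fy = (-62/135) / (-62/27) = 1/5 ✓

α = 1/5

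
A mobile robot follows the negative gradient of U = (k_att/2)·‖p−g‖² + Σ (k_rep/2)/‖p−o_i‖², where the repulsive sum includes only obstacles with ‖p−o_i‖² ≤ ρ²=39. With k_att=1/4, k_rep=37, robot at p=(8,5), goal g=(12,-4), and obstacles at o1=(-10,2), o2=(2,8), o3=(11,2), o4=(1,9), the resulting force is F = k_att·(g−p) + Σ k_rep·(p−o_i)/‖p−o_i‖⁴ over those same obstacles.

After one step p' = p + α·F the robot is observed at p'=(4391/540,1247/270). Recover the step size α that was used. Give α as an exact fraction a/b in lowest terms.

F_att = 1/4·(g−p) = 1/4·(4,-9) = (1.0000,-2.2500)
o1: d²=333 > ρ²=39 → inactive
o2: d²=45 > ρ²=39 → inactive
o3: d²=18 ≤ ρ²=39; F_rep = 37·(-3,3)/18² = (-0.3426,0.3426)
o4: d²=65 > ρ²=39 → inactive
F = F_att + ΣF_rep = (0.6574,-1.9074)
Δp = p'−p = (0.1315,-0.3815); α = Δx/Fx = (71/540) / (71/108) = 1/5
check: Δy/Fy = (-103/270) / (-103/54) = 1/5 ✓

α = 1/5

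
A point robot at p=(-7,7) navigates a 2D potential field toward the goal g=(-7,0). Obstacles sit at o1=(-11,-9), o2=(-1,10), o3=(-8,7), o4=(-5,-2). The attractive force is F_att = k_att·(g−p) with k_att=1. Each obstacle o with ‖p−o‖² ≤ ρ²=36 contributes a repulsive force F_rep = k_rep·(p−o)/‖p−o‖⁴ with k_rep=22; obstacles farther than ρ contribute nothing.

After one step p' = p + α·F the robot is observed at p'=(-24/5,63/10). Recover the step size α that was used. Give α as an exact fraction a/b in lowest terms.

F_att = 1·(g−p) = 1·(0,-7) = (0.0000,-7.0000)
o1: d²=272 > ρ²=36 → inactive
o2: d²=45 > ρ²=36 → inactive
o3: d²=1 ≤ ρ²=36; F_rep = 22·(1,0)/1² = (22.0000,0.0000)
o4: d²=85 > ρ²=36 → inactive
F = F_att + ΣF_rep = (22.0000,-7.0000)
Δp = p'−p = (2.2000,-0.7000); α = Δx/Fx = (11/5) / (22) = 1/10
check: Δy/Fy = (-7/10) / (-7) = 1/10 ✓

α = 1/10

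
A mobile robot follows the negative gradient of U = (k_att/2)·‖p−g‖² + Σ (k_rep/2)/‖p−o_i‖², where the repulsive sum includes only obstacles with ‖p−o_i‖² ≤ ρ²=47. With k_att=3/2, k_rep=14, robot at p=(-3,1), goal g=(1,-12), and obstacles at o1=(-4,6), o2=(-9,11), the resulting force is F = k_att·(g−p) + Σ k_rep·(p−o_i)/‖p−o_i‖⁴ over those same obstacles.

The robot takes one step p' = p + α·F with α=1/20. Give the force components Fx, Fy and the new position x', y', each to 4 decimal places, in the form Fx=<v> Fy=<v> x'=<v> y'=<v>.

Fx=6.0207 Fy=-19.6036 x'=-2.6990 y'=0.0198

F_att = 3/2·(g−p) = 3/2·(4,-13) = (6.0000,-19.5000)
o1: d²=26 ≤ ρ²=47; F_rep = 14·(1,-5)/26² = (0.0207,-0.1036)
o2: d²=136 > ρ²=47 → inactive
F = F_att + ΣF_rep = (6.0207,-19.6036)
p' = p + 1/20·F = (-2.6990,0.0198)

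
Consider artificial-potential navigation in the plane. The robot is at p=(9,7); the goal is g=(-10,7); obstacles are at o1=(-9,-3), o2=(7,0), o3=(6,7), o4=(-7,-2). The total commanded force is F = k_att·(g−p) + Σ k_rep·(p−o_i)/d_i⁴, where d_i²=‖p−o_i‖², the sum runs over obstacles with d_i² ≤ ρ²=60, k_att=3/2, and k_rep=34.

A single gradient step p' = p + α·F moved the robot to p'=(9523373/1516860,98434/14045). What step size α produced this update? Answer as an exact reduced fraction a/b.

α = 1/10

F_att = 3/2·(g−p) = 3/2·(-19,0) = (-28.5000,0.0000)
o1: d²=424 > ρ²=60 → inactive
o2: d²=53 ≤ ρ²=60; F_rep = 34·(2,7)/53² = (0.0242,0.0847)
o3: d²=9 ≤ ρ²=60; F_rep = 34·(3,0)/9² = (1.2593,0.0000)
o4: d²=337 > ρ²=60 → inactive
F = F_att + ΣF_rep = (-27.2165,0.0847)
Δp = p'−p = (-2.7217,0.0085); α = Δx/Fx = (-4128367/1516860) / (-4128367/151686) = 1/10
check: Δy/Fy = (119/14045) / (238/2809) = 1/10 ✓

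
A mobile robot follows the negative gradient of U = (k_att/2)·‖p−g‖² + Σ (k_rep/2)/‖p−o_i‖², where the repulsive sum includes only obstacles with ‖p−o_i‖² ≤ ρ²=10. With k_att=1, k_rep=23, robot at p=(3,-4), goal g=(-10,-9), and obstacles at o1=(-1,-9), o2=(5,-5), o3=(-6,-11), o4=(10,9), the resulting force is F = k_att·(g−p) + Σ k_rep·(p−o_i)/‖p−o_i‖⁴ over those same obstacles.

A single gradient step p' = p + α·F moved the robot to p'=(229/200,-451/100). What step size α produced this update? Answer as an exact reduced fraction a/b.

α = 1/8

F_att = 1·(g−p) = 1·(-13,-5) = (-13.0000,-5.0000)
o1: d²=41 > ρ²=10 → inactive
o2: d²=5 ≤ ρ²=10; F_rep = 23·(-2,1)/5² = (-1.8400,0.9200)
o3: d²=130 > ρ²=10 → inactive
o4: d²=218 > ρ²=10 → inactive
F = F_att + ΣF_rep = (-14.8400,-4.0800)
Δp = p'−p = (-1.8550,-0.5100); α = Δx/Fx = (-371/200) / (-371/25) = 1/8
check: Δy/Fy = (-51/100) / (-102/25) = 1/8 ✓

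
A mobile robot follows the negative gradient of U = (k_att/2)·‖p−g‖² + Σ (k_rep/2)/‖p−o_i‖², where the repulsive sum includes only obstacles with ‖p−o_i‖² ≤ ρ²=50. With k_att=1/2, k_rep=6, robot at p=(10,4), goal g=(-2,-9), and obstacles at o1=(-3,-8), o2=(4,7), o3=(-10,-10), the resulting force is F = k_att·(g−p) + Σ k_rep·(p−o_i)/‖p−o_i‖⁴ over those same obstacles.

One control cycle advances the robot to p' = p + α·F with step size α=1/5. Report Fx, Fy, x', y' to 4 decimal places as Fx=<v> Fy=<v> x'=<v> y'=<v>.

Fx=-5.9822 Fy=-6.5089 x'=8.8036 y'=2.6982

F_att = 1/2·(g−p) = 1/2·(-12,-13) = (-6.0000,-6.5000)
o1: d²=313 > ρ²=50 → inactive
o2: d²=45 ≤ ρ²=50; F_rep = 6·(6,-3)/45² = (0.0178,-0.0089)
o3: d²=596 > ρ²=50 → inactive
F = F_att + ΣF_rep = (-5.9822,-6.5089)
p' = p + 1/5·F = (8.8036,2.6982)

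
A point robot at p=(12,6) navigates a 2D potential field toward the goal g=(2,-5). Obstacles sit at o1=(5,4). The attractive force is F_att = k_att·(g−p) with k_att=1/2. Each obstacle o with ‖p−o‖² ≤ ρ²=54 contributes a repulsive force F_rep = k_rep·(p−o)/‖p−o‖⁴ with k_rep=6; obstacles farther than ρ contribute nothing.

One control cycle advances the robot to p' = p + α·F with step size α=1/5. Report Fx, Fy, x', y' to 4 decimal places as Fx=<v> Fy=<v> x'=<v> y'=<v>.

Fx=-4.9850 Fy=-5.4957 x'=11.0030 y'=4.9009

F_att = 1/2·(g−p) = 1/2·(-10,-11) = (-5.0000,-5.5000)
o1: d²=53 ≤ ρ²=54; F_rep = 6·(7,2)/53² = (0.0150,0.0043)
F = F_att + ΣF_rep = (-4.9850,-5.4957)
p' = p + 1/5·F = (11.0030,4.9009)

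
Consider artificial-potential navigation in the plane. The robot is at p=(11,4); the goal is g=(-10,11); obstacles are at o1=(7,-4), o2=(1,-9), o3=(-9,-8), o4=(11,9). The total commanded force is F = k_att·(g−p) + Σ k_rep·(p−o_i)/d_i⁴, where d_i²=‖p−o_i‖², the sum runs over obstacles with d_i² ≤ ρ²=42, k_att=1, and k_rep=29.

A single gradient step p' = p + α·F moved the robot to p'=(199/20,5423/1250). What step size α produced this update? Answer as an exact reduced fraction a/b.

α = 1/20

F_att = 1·(g−p) = 1·(-21,7) = (-21.0000,7.0000)
o1: d²=80 > ρ²=42 → inactive
o2: d²=269 > ρ²=42 → inactive
o3: d²=544 > ρ²=42 → inactive
o4: d²=25 ≤ ρ²=42; F_rep = 29·(0,-5)/25² = (0.0000,-0.2320)
F = F_att + ΣF_rep = (-21.0000,6.7680)
Δp = p'−p = (-1.0500,0.3384); α = Δx/Fx = (-21/20) / (-21) = 1/20
check: Δy/Fy = (423/1250) / (846/125) = 1/20 ✓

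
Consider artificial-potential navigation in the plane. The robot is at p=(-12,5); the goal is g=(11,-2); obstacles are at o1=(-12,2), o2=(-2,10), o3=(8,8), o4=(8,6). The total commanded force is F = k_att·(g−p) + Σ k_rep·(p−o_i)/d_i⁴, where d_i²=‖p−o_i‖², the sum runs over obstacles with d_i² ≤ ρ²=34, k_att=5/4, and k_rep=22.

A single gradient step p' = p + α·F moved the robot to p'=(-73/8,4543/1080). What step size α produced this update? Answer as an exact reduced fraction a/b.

α = 1/10

F_att = 5/4·(g−p) = 5/4·(23,-7) = (28.7500,-8.7500)
o1: d²=9 ≤ ρ²=34; F_rep = 22·(0,3)/9² = (0.0000,0.8148)
o2: d²=125 > ρ²=34 → inactive
o3: d²=409 > ρ²=34 → inactive
o4: d²=401 > ρ²=34 → inactive
F = F_att + ΣF_rep = (28.7500,-7.9352)
Δp = p'−p = (2.8750,-0.7935); α = Δx/Fx = (23/8) / (115/4) = 1/10
check: Δy/Fy = (-857/1080) / (-857/108) = 1/10 ✓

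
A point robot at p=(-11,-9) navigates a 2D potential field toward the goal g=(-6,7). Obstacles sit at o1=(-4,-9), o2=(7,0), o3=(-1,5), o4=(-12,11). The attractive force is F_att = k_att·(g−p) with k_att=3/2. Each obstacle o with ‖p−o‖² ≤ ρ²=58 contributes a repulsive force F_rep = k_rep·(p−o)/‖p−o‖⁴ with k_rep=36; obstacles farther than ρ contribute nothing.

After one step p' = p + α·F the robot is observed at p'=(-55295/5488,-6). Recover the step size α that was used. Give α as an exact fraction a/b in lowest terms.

F_att = 3/2·(g−p) = 3/2·(5,16) = (7.5000,24.0000)
o1: d²=49 ≤ ρ²=58; F_rep = 36·(-7,0)/49² = (-0.1050,0.0000)
o2: d²=405 > ρ²=58 → inactive
o3: d²=296 > ρ²=58 → inactive
o4: d²=401 > ρ²=58 → inactive
F = F_att + ΣF_rep = (7.3950,24.0000)
Δp = p'−p = (0.9244,3.0000); α = Δx/Fx = (5073/5488) / (5073/686) = 1/8
check: Δy/Fy = (3) / (24) = 1/8 ✓

α = 1/8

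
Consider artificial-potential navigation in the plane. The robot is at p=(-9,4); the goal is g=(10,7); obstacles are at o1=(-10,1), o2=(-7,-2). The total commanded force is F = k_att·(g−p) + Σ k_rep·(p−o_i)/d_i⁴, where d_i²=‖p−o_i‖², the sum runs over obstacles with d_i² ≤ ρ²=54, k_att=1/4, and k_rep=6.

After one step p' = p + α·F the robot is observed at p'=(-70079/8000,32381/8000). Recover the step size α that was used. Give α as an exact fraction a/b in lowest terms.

F_att = 1/4·(g−p) = 1/4·(19,3) = (4.7500,0.7500)
o1: d²=10 ≤ ρ²=54; F_rep = 6·(1,3)/10² = (0.0600,0.1800)
o2: d²=40 ≤ ρ²=54; F_rep = 6·(-2,6)/40² = (-0.0075,0.0225)
F = F_att + ΣF_rep = (4.8025,0.9525)
Δp = p'−p = (0.2401,0.0476); α = Δx/Fx = (1921/8000) / (1921/400) = 1/20
check: Δy/Fy = (381/8000) / (381/400) = 1/20 ✓

α = 1/20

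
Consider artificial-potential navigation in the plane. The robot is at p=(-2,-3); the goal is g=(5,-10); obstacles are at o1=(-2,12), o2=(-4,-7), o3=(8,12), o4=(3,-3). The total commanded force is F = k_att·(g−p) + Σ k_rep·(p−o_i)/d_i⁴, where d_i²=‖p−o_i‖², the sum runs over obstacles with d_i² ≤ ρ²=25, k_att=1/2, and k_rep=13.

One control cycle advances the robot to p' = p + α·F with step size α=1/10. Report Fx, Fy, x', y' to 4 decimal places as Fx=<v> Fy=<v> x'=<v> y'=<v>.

Fx=3.4610 Fy=-3.3700 x'=-1.6539 y'=-3.3370

F_att = 1/2·(g−p) = 1/2·(7,-7) = (3.5000,-3.5000)
o1: d²=225 > ρ²=25 → inactive
o2: d²=20 ≤ ρ²=25; F_rep = 13·(2,4)/20² = (0.0650,0.1300)
o3: d²=325 > ρ²=25 → inactive
o4: d²=25 ≤ ρ²=25; F_rep = 13·(-5,0)/25² = (-0.1040,0.0000)
F = F_att + ΣF_rep = (3.4610,-3.3700)
p' = p + 1/10·F = (-1.6539,-3.3370)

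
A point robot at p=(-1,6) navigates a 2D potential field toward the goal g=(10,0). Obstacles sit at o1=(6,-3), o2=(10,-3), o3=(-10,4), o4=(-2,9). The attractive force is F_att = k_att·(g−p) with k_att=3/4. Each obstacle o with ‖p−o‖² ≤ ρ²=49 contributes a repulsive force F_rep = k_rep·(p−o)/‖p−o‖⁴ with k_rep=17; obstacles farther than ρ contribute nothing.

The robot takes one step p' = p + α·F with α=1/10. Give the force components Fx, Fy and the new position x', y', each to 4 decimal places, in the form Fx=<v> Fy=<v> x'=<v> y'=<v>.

Fx=8.4200 Fy=-5.0100 x'=-0.1580 y'=5.4990

F_att = 3/4·(g−p) = 3/4·(11,-6) = (8.2500,-4.5000)
o1: d²=130 > ρ²=49 → inactive
o2: d²=202 > ρ²=49 → inactive
o3: d²=85 > ρ²=49 → inactive
o4: d²=10 ≤ ρ²=49; F_rep = 17·(1,-3)/10² = (0.1700,-0.5100)
F = F_att + ΣF_rep = (8.4200,-5.0100)
p' = p + 1/10·F = (-0.1580,5.4990)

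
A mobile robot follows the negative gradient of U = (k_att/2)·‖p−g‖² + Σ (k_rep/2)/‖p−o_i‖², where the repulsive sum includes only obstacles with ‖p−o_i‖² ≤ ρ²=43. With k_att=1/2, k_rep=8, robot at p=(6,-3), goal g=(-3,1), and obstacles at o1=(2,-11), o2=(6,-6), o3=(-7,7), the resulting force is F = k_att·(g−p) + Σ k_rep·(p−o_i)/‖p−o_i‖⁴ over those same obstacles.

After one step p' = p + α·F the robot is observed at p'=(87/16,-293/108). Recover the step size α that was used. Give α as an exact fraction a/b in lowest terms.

F_att = 1/2·(g−p) = 1/2·(-9,4) = (-4.5000,2.0000)
o1: d²=80 > ρ²=43 → inactive
o2: d²=9 ≤ ρ²=43; F_rep = 8·(0,3)/9² = (0.0000,0.2963)
o3: d²=269 > ρ²=43 → inactive
F = F_att + ΣF_rep = (-4.5000,2.2963)
Δp = p'−p = (-0.5625,0.2870); α = Δx/Fx = (-9/16) / (-9/2) = 1/8
check: Δy/Fy = (31/108) / (62/27) = 1/8 ✓

α = 1/8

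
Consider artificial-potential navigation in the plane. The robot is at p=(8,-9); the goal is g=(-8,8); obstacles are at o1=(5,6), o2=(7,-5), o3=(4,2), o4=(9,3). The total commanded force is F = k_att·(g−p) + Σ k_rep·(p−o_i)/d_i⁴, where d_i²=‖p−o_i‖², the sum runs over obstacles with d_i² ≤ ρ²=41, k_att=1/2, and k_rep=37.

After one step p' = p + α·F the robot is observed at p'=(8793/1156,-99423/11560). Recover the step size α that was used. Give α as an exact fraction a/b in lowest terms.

F_att = 1/2·(g−p) = 1/2·(-16,17) = (-8.0000,8.5000)
o1: d²=234 > ρ²=41 → inactive
o2: d²=17 ≤ ρ²=41; F_rep = 37·(1,-4)/17² = (0.1280,-0.5121)
o3: d²=137 > ρ²=41 → inactive
o4: d²=145 > ρ²=41 → inactive
F = F_att + ΣF_rep = (-7.8720,7.9879)
Δp = p'−p = (-0.3936,0.3994); α = Δx/Fx = (-455/1156) / (-2275/289) = 1/20
check: Δy/Fy = (4617/11560) / (4617/578) = 1/20 ✓

α = 1/20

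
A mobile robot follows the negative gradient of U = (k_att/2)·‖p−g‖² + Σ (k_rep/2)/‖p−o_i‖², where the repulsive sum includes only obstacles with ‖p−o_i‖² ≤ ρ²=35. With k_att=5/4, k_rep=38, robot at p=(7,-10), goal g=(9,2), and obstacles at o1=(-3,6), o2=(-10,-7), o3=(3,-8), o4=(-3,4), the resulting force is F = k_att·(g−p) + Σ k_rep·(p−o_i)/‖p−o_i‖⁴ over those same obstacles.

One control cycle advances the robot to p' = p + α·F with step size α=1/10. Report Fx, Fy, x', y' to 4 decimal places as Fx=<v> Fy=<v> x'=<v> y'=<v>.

F_att = 5/4·(g−p) = 5/4·(2,12) = (2.5000,15.0000)
o1: d²=356 > ρ²=35 → inactive
o2: d²=298 > ρ²=35 → inactive
o3: d²=20 ≤ ρ²=35; F_rep = 38·(4,-2)/20² = (0.3800,-0.1900)
o4: d²=296 > ρ²=35 → inactive
F = F_att + ΣF_rep = (2.8800,14.8100)
p' = p + 1/10·F = (7.2880,-8.5190)

Fx=2.8800 Fy=14.8100 x'=7.2880 y'=-8.5190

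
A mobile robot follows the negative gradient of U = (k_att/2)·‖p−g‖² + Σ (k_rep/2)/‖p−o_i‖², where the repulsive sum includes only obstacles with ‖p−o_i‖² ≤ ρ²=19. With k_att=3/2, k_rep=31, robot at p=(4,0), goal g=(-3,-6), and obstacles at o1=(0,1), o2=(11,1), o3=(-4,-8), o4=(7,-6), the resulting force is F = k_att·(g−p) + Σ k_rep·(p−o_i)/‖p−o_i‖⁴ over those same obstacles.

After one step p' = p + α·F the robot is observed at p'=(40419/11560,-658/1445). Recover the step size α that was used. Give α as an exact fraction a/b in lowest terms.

α = 1/20

F_att = 3/2·(g−p) = 3/2·(-7,-6) = (-10.5000,-9.0000)
o1: d²=17 ≤ ρ²=19; F_rep = 31·(4,-1)/17² = (0.4291,-0.1073)
o2: d²=50 > ρ²=19 → inactive
o3: d²=128 > ρ²=19 → inactive
o4: d²=45 > ρ²=19 → inactive
F = F_att + ΣF_rep = (-10.0709,-9.1073)
Δp = p'−p = (-0.5035,-0.4554); α = Δx/Fx = (-5821/11560) / (-5821/578) = 1/20
check: Δy/Fy = (-658/1445) / (-2632/289) = 1/20 ✓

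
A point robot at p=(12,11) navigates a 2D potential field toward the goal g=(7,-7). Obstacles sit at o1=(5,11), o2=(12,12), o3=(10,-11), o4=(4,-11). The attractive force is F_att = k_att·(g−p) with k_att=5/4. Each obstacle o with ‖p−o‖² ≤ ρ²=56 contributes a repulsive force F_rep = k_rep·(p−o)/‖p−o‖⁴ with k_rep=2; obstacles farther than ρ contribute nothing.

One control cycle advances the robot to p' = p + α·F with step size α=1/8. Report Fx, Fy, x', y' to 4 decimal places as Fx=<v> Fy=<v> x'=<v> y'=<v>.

F_att = 5/4·(g−p) = 5/4·(-5,-18) = (-6.2500,-22.5000)
o1: d²=49 ≤ ρ²=56; F_rep = 2·(7,0)/49² = (0.0058,0.0000)
o2: d²=1 ≤ ρ²=56; F_rep = 2·(0,-1)/1² = (0.0000,-2.0000)
o3: d²=488 > ρ²=56 → inactive
o4: d²=548 > ρ²=56 → inactive
F = F_att + ΣF_rep = (-6.2442,-24.5000)
p' = p + 1/8·F = (11.2195,7.9375)

Fx=-6.2442 Fy=-24.5000 x'=11.2195 y'=7.9375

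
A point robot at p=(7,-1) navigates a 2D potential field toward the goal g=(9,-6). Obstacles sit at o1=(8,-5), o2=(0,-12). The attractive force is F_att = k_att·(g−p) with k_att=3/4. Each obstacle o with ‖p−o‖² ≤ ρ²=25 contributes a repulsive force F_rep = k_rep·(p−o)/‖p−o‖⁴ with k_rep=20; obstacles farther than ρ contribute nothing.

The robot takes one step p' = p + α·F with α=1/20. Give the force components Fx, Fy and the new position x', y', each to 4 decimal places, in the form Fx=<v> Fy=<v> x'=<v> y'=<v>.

F_att = 3/4·(g−p) = 3/4·(2,-5) = (1.5000,-3.7500)
o1: d²=17 ≤ ρ²=25; F_rep = 20·(-1,4)/17² = (-0.0692,0.2768)
o2: d²=170 > ρ²=25 → inactive
F = F_att + ΣF_rep = (1.4308,-3.4732)
p' = p + 1/20·F = (7.0715,-1.1737)

Fx=1.4308 Fy=-3.4732 x'=7.0715 y'=-1.1737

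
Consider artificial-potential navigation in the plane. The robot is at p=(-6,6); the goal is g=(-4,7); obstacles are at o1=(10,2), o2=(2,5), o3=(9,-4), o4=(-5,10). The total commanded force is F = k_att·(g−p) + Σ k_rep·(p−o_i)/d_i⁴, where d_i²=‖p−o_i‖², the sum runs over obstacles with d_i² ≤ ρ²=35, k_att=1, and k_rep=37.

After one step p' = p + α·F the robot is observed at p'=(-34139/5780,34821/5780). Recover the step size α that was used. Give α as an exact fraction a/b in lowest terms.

F_att = 1·(g−p) = 1·(2,1) = (2.0000,1.0000)
o1: d²=272 > ρ²=35 → inactive
o2: d²=65 > ρ²=35 → inactive
o3: d²=325 > ρ²=35 → inactive
o4: d²=17 ≤ ρ²=35; F_rep = 37·(-1,-4)/17² = (-0.1280,-0.5121)
F = F_att + ΣF_rep = (1.8720,0.4879)
Δp = p'−p = (0.0936,0.0244); α = Δx/Fx = (541/5780) / (541/289) = 1/20
check: Δy/Fy = (141/5780) / (141/289) = 1/20 ✓

α = 1/20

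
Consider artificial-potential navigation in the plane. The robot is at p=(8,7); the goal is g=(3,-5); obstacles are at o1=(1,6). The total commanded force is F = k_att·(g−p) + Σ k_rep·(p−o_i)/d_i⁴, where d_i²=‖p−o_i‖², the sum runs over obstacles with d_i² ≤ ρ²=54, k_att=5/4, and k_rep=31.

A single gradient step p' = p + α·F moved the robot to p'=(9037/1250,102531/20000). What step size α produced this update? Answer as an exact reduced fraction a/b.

F_att = 5/4·(g−p) = 5/4·(-5,-12) = (-6.2500,-15.0000)
o1: d²=50 ≤ ρ²=54; F_rep = 31·(7,1)/50² = (0.0868,0.0124)
F = F_att + ΣF_rep = (-6.1632,-14.9876)
Δp = p'−p = (-0.7704,-1.8735); α = Δx/Fx = (-963/1250) / (-3852/625) = 1/8
check: Δy/Fy = (-37469/20000) / (-37469/2500) = 1/8 ✓

α = 1/8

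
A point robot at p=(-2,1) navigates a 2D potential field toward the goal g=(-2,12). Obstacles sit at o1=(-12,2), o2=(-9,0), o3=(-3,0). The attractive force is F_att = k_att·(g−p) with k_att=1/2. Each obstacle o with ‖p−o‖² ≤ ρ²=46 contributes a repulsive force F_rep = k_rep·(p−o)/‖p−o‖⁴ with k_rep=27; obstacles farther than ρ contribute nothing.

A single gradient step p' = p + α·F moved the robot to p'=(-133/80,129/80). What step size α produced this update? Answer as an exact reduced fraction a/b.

F_att = 1/2·(g−p) = 1/2·(0,11) = (0.0000,5.5000)
o1: d²=101 > ρ²=46 → inactive
o2: d²=50 > ρ²=46 → inactive
o3: d²=2 ≤ ρ²=46; F_rep = 27·(1,1)/2² = (6.7500,6.7500)
F = F_att + ΣF_rep = (6.7500,12.2500)
Δp = p'−p = (0.3375,0.6125); α = Δx/Fx = (27/80) / (27/4) = 1/20
check: Δy/Fy = (49/80) / (49/4) = 1/20 ✓

α = 1/20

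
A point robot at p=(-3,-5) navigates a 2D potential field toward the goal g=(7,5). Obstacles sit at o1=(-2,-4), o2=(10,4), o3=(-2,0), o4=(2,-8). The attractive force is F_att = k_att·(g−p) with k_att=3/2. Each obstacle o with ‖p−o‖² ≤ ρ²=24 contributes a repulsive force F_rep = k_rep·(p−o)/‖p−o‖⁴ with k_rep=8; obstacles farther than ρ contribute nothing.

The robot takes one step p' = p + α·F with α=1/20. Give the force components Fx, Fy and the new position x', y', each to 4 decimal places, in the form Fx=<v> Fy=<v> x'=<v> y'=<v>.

F_att = 3/2·(g−p) = 3/2·(10,10) = (15.0000,15.0000)
o1: d²=2 ≤ ρ²=24; F_rep = 8·(-1,-1)/2² = (-2.0000,-2.0000)
o2: d²=250 > ρ²=24 → inactive
o3: d²=26 > ρ²=24 → inactive
o4: d²=34 > ρ²=24 → inactive
F = F_att + ΣF_rep = (13.0000,13.0000)
p' = p + 1/20·F = (-2.3500,-4.3500)

Fx=13.0000 Fy=13.0000 x'=-2.3500 y'=-4.3500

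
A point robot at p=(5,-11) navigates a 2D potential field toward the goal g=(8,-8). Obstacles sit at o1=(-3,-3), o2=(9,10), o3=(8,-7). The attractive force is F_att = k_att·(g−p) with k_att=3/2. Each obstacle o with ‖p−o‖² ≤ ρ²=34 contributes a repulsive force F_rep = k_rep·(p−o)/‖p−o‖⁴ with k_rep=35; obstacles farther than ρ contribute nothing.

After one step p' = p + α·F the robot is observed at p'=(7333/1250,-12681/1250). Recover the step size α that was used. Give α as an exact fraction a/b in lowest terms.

α = 1/5

F_att = 3/2·(g−p) = 3/2·(3,3) = (4.5000,4.5000)
o1: d²=128 > ρ²=34 → inactive
o2: d²=457 > ρ²=34 → inactive
o3: d²=25 ≤ ρ²=34; F_rep = 35·(-3,-4)/25² = (-0.1680,-0.2240)
F = F_att + ΣF_rep = (4.3320,4.2760)
Δp = p'−p = (0.8664,0.8552); α = Δx/Fx = (1083/1250) / (1083/250) = 1/5
check: Δy/Fy = (1069/1250) / (1069/250) = 1/5 ✓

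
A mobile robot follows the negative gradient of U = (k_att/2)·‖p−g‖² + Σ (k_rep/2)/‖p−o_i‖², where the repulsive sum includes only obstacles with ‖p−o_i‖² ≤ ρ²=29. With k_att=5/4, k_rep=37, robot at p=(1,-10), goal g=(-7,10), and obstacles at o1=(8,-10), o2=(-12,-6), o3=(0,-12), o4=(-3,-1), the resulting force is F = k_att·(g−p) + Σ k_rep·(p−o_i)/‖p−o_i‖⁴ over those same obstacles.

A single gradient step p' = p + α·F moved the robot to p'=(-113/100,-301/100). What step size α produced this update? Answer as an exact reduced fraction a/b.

α = 1/4

F_att = 5/4·(g−p) = 5/4·(-8,20) = (-10.0000,25.0000)
o1: d²=49 > ρ²=29 → inactive
o2: d²=185 > ρ²=29 → inactive
o3: d²=5 ≤ ρ²=29; F_rep = 37·(1,2)/5² = (1.4800,2.9600)
o4: d²=97 > ρ²=29 → inactive
F = F_att + ΣF_rep = (-8.5200,27.9600)
Δp = p'−p = (-2.1300,6.9900); α = Δx/Fx = (-213/100) / (-213/25) = 1/4
check: Δy/Fy = (699/100) / (699/25) = 1/4 ✓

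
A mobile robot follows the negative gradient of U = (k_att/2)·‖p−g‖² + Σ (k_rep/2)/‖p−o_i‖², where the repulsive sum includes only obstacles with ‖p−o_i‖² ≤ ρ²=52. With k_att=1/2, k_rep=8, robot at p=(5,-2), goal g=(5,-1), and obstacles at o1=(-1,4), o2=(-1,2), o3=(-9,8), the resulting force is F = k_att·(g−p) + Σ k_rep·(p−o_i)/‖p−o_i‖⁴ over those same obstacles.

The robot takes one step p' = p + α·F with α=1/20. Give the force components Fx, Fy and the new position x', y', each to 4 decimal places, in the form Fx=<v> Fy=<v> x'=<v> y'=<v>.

F_att = 1/2·(g−p) = 1/2·(0,1) = (0.0000,0.5000)
o1: d²=72 > ρ²=52 → inactive
o2: d²=52 ≤ ρ²=52; F_rep = 8·(6,-4)/52² = (0.0178,-0.0118)
o3: d²=296 > ρ²=52 → inactive
F = F_att + ΣF_rep = (0.0178,0.4882)
p' = p + 1/20·F = (5.0009,-1.9756)

Fx=0.0178 Fy=0.4882 x'=5.0009 y'=-1.9756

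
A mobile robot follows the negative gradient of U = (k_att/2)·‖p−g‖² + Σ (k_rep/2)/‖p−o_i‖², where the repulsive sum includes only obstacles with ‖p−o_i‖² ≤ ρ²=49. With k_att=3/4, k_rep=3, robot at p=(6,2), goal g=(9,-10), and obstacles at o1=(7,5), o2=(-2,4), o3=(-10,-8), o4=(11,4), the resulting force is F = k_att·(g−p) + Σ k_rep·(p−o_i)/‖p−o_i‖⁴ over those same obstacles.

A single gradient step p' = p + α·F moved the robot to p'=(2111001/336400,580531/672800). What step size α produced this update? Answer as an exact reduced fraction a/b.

α = 1/8

F_att = 3/4·(g−p) = 3/4·(3,-12) = (2.2500,-9.0000)
o1: d²=10 ≤ ρ²=49; F_rep = 3·(-1,-3)/10² = (-0.0300,-0.0900)
o2: d²=68 > ρ²=49 → inactive
o3: d²=356 > ρ²=49 → inactive
o4: d²=29 ≤ ρ²=49; F_rep = 3·(-5,-2)/29² = (-0.0178,-0.0071)
F = F_att + ΣF_rep = (2.2022,-9.0971)
Δp = p'−p = (0.2753,-1.1371); α = Δx/Fx = (92601/336400) / (92601/42050) = 1/8
check: Δy/Fy = (-765069/672800) / (-765069/84100) = 1/8 ✓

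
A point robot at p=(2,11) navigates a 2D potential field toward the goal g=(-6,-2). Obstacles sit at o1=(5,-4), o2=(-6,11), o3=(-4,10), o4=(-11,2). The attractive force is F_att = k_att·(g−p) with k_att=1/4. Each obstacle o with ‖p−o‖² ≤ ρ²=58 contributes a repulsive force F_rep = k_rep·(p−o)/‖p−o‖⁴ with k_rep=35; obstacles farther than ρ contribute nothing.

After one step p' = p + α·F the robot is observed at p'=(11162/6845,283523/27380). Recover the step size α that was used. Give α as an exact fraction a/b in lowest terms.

α = 1/5

F_att = 1/4·(g−p) = 1/4·(-8,-13) = (-2.0000,-3.2500)
o1: d²=234 > ρ²=58 → inactive
o2: d²=64 > ρ²=58 → inactive
o3: d²=37 ≤ ρ²=58; F_rep = 35·(6,1)/37² = (0.1534,0.0256)
o4: d²=250 > ρ²=58 → inactive
F = F_att + ΣF_rep = (-1.8466,-3.2244)
Δp = p'−p = (-0.3693,-0.6449); α = Δx/Fx = (-2528/6845) / (-2528/1369) = 1/5
check: Δy/Fy = (-17657/27380) / (-17657/5476) = 1/5 ✓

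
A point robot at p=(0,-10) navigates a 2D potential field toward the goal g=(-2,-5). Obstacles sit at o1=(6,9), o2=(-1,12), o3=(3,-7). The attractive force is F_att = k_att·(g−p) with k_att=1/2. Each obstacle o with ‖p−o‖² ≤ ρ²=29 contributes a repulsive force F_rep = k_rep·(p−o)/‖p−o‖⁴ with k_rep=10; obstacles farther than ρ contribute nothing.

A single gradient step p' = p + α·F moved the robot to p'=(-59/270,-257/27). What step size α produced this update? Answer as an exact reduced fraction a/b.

α = 1/5

F_att = 1/2·(g−p) = 1/2·(-2,5) = (-1.0000,2.5000)
o1: d²=397 > ρ²=29 → inactive
o2: d²=485 > ρ²=29 → inactive
o3: d²=18 ≤ ρ²=29; F_rep = 10·(-3,-3)/18² = (-0.0926,-0.0926)
F = F_att + ΣF_rep = (-1.0926,2.4074)
Δp = p'−p = (-0.2185,0.4815); α = Δx/Fx = (-59/270) / (-59/54) = 1/5
check: Δy/Fy = (13/27) / (65/27) = 1/5 ✓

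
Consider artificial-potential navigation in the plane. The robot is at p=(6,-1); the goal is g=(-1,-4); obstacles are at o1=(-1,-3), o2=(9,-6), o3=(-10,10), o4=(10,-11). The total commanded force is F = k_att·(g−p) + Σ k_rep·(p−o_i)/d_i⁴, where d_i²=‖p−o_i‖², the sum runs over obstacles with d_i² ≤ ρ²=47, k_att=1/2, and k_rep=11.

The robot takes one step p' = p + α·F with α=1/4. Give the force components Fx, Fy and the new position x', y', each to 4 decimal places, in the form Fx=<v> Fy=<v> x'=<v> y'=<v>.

Fx=-3.5285 Fy=-1.4524 x'=5.1179 y'=-1.3631

F_att = 1/2·(g−p) = 1/2·(-7,-3) = (-3.5000,-1.5000)
o1: d²=53 > ρ²=47 → inactive
o2: d²=34 ≤ ρ²=47; F_rep = 11·(-3,5)/34² = (-0.0285,0.0476)
o3: d²=377 > ρ²=47 → inactive
o4: d²=116 > ρ²=47 → inactive
F = F_att + ΣF_rep = (-3.5285,-1.4524)
p' = p + 1/4·F = (5.1179,-1.3631)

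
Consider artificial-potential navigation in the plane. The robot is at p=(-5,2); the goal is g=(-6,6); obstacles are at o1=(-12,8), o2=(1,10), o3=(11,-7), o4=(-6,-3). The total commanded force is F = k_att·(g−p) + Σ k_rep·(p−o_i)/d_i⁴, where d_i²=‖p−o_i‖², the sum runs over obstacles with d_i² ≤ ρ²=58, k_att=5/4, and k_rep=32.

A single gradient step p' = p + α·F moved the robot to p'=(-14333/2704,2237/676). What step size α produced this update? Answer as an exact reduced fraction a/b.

α = 1/4

F_att = 5/4·(g−p) = 5/4·(-1,4) = (-1.2500,5.0000)
o1: d²=85 > ρ²=58 → inactive
o2: d²=100 > ρ²=58 → inactive
o3: d²=337 > ρ²=58 → inactive
o4: d²=26 ≤ ρ²=58; F_rep = 32·(1,5)/26² = (0.0473,0.2367)
F = F_att + ΣF_rep = (-1.2027,5.2367)
Δp = p'−p = (-0.3007,1.3092); α = Δx/Fx = (-813/2704) / (-813/676) = 1/4
check: Δy/Fy = (885/676) / (885/169) = 1/4 ✓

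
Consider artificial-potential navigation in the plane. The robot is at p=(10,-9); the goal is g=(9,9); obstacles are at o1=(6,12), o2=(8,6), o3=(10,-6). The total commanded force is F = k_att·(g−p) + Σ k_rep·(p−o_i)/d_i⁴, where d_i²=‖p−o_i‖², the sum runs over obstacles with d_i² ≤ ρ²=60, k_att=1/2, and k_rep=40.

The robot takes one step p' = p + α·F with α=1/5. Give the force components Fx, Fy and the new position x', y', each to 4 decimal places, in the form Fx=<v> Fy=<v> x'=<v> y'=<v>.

Fx=-0.5000 Fy=7.5185 x'=9.9000 y'=-7.4963

F_att = 1/2·(g−p) = 1/2·(-1,18) = (-0.5000,9.0000)
o1: d²=457 > ρ²=60 → inactive
o2: d²=229 > ρ²=60 → inactive
o3: d²=9 ≤ ρ²=60; F_rep = 40·(0,-3)/9² = (0.0000,-1.4815)
F = F_att + ΣF_rep = (-0.5000,7.5185)
p' = p + 1/5·F = (9.9000,-7.4963)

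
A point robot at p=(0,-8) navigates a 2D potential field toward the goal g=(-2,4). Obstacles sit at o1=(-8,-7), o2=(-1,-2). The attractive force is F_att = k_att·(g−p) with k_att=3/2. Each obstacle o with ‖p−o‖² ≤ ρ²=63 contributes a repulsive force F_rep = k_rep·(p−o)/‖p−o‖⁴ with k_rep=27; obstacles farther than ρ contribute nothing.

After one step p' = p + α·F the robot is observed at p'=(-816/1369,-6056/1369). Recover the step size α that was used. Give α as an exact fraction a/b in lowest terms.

α = 1/5

F_att = 3/2·(g−p) = 3/2·(-2,12) = (-3.0000,18.0000)
o1: d²=65 > ρ²=63 → inactive
o2: d²=37 ≤ ρ²=63; F_rep = 27·(1,-6)/37² = (0.0197,-0.1183)
F = F_att + ΣF_rep = (-2.9803,17.8817)
Δp = p'−p = (-0.5961,3.5763); α = Δx/Fx = (-816/1369) / (-4080/1369) = 1/5
check: Δy/Fy = (4896/1369) / (24480/1369) = 1/5 ✓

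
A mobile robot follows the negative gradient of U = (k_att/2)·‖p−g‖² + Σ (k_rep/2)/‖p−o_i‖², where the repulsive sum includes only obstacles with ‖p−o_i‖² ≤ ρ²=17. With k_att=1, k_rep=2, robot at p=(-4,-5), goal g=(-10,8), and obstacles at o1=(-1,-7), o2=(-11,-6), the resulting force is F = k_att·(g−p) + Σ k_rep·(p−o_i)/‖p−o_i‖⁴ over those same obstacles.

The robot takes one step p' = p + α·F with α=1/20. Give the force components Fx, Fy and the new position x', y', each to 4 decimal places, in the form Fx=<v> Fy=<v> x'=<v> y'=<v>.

Fx=-6.0355 Fy=13.0237 x'=-4.3018 y'=-4.3488

F_att = 1·(g−p) = 1·(-6,13) = (-6.0000,13.0000)
o1: d²=13 ≤ ρ²=17; F_rep = 2·(-3,2)/13² = (-0.0355,0.0237)
o2: d²=50 > ρ²=17 → inactive
F = F_att + ΣF_rep = (-6.0355,13.0237)
p' = p + 1/20·F = (-4.3018,-4.3488)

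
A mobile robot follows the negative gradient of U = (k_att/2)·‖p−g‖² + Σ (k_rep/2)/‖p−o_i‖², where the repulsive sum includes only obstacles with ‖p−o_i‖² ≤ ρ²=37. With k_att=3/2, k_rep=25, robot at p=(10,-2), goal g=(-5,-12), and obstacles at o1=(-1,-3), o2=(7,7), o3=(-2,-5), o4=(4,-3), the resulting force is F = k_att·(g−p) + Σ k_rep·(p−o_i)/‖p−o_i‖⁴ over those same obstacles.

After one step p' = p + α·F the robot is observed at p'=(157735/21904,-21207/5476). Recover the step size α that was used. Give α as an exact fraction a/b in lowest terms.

F_att = 3/2·(g−p) = 3/2·(-15,-10) = (-22.5000,-15.0000)
o1: d²=122 > ρ²=37 → inactive
o2: d²=90 > ρ²=37 → inactive
o3: d²=153 > ρ²=37 → inactive
o4: d²=37 ≤ ρ²=37; F_rep = 25·(6,1)/37² = (0.1096,0.0183)
F = F_att + ΣF_rep = (-22.3904,-14.9817)
Δp = p'−p = (-2.7988,-1.8727); α = Δx/Fx = (-61305/21904) / (-61305/2738) = 1/8
check: Δy/Fy = (-10255/5476) / (-20510/1369) = 1/8 ✓

α = 1/8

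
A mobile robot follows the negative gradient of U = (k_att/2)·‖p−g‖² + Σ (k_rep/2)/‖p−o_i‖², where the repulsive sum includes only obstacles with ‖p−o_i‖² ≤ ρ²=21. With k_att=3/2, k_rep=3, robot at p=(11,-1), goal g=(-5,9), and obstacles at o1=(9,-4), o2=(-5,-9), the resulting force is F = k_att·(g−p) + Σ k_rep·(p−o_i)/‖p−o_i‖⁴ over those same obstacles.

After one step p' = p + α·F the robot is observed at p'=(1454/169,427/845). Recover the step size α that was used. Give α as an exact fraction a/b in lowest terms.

F_att = 3/2·(g−p) = 3/2·(-16,10) = (-24.0000,15.0000)
o1: d²=13 ≤ ρ²=21; F_rep = 3·(2,3)/13² = (0.0355,0.0533)
o2: d²=320 > ρ²=21 → inactive
F = F_att + ΣF_rep = (-23.9645,15.0533)
Δp = p'−p = (-2.3964,1.5053); α = Δx/Fx = (-405/169) / (-4050/169) = 1/10
check: Δy/Fy = (1272/845) / (2544/169) = 1/10 ✓

α = 1/10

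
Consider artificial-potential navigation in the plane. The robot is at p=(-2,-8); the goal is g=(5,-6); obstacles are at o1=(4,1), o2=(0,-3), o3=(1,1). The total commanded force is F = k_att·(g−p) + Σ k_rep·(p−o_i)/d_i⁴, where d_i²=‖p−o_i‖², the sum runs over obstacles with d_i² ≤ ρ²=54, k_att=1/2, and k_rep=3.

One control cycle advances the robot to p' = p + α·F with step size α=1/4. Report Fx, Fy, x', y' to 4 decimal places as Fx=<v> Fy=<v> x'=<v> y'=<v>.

F_att = 1/2·(g−p) = 1/2·(7,2) = (3.5000,1.0000)
o1: d²=117 > ρ²=54 → inactive
o2: d²=29 ≤ ρ²=54; F_rep = 3·(-2,-5)/29² = (-0.0071,-0.0178)
o3: d²=90 > ρ²=54 → inactive
F = F_att + ΣF_rep = (3.4929,0.9822)
p' = p + 1/4·F = (-1.1268,-7.7545)

Fx=3.4929 Fy=0.9822 x'=-1.1268 y'=-7.7545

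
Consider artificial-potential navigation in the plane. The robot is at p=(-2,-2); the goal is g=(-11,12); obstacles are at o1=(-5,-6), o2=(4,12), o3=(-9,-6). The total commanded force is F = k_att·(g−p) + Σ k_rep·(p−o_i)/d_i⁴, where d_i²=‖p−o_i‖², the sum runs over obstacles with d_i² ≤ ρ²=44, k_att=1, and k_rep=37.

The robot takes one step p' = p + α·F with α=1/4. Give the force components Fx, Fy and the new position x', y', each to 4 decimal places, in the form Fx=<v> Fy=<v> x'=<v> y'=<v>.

Fx=-8.8224 Fy=14.2368 x'=-4.2056 y'=1.5592

F_att = 1·(g−p) = 1·(-9,14) = (-9.0000,14.0000)
o1: d²=25 ≤ ρ²=44; F_rep = 37·(3,4)/25² = (0.1776,0.2368)
o2: d²=232 > ρ²=44 → inactive
o3: d²=65 > ρ²=44 → inactive
F = F_att + ΣF_rep = (-8.8224,14.2368)
p' = p + 1/4·F = (-4.2056,1.5592)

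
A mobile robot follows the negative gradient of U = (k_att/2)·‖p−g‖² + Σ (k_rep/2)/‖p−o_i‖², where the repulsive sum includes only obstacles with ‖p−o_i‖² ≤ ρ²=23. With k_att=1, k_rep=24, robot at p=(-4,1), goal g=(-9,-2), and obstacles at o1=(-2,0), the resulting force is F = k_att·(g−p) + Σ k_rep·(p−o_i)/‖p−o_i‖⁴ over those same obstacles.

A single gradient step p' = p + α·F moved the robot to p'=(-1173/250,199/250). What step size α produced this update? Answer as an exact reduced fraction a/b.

F_att = 1·(g−p) = 1·(-5,-3) = (-5.0000,-3.0000)
o1: d²=5 ≤ ρ²=23; F_rep = 24·(-2,1)/5² = (-1.9200,0.9600)
F = F_att + ΣF_rep = (-6.9200,-2.0400)
Δp = p'−p = (-0.6920,-0.2040); α = Δx/Fx = (-173/250) / (-173/25) = 1/10
check: Δy/Fy = (-51/250) / (-51/25) = 1/10 ✓

α = 1/10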